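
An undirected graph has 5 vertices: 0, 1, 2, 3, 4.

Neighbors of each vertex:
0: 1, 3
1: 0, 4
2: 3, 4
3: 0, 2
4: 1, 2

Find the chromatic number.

3

The cycle 2-3-0-1-4-2 has odd length 5, so it cannot be 2-colored; at least 3 colors are needed.
3 colors suffice: color red → {0, 2}; color blue → {3, 4}; color green → {1}. No two adjacent vertices share a color.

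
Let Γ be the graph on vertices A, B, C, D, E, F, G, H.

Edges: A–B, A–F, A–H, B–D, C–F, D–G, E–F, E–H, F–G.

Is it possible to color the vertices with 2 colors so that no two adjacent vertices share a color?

The cycle D-G-F-A-B-D has odd length 5, so it cannot be 2-colored; at least 3 colors are needed.
So 2 colors are not enough.

No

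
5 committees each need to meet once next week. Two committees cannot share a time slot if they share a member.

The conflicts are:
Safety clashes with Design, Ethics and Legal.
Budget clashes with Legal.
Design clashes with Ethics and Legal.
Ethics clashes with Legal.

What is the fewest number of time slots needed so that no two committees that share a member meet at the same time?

Safety, Design, Ethics, Legal pairwise conflict, so at least 4 time slots are needed.
A valid assignment using 4 time slots: Safety=4, Budget=2, Design=3, Ethics=2, Legal=1. Each listed conflict is separated.

4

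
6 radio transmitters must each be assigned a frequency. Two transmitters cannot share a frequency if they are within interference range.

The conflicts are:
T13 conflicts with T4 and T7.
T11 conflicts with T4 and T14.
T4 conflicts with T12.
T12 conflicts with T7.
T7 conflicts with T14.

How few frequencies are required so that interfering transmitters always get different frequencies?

3

The cycle T7-T13-T4-T11-T14-T7 has odd length 5, so it cannot be 2-colored; at least 3 frequencies are needed.
A valid assignment using 3 frequencies: T13=2, T11=2, T4=1, T12=2, T7=1, T14=3. Every pair that conflicts lands in different frequencies.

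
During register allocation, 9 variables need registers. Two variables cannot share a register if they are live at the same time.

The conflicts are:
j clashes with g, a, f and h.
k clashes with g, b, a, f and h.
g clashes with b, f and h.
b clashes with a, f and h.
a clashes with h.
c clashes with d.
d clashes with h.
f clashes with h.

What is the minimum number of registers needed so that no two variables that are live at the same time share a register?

5

k, g, b, f, h pairwise conflict, so at least 5 registers are needed.
5 registers suffice: j=2, k=2, g=3, b=5, a=3, c=1, d=2, f=4, h=1. Each listed conflict is separated.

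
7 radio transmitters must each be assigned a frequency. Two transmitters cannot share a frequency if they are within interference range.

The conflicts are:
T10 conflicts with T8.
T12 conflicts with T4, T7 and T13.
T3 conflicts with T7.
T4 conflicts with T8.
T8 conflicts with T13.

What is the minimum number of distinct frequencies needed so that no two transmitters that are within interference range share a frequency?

2

T10 and T8 conflict, so at least 2 frequencies are needed.
2 frequencies suffice: frequency 1 → {T12, T3, T8}; frequency 2 → {T10, T4, T7, T13}. No two conflicting transmitters share a frequency.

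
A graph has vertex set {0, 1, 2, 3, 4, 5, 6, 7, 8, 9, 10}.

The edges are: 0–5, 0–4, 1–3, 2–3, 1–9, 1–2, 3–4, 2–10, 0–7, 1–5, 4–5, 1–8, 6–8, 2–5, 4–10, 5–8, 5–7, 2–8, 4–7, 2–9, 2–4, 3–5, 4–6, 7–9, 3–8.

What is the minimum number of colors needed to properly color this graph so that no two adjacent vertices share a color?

5

1, 2, 3, 5, 8 are mutually adjacent (a clique of size 5), so at least 5 colors are needed.
One proper 5-coloring: 0=yellow, 1=purple, 2=green, 3=yellow, 4=red, 5=blue, 6=blue, 7=green, 8=red, 9=red, 10=blue. No two adjacent vertices share a color.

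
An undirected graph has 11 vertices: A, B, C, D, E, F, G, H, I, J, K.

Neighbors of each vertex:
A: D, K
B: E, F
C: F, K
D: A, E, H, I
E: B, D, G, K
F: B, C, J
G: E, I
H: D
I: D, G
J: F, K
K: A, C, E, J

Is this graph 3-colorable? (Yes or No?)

The chromatic number is 3. The cycle E-K-C-F-B-E has odd length 5, so it cannot be 2-colored; at least 3 colors are needed.
3 colors suffice: color 1 → {D, F, G, K}; color 2 → {A, C, E, H, I, J}; color 3 → {B}.
That is already a proper 3-coloring.

Yes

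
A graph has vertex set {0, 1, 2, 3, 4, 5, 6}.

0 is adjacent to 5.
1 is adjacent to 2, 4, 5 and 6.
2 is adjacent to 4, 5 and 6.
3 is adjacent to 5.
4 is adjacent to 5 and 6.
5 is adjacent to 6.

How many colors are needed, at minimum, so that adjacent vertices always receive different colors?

5

1, 2, 4, 5, 6 are pairwise adjacent (a clique of size 5), so at least 5 colors are needed.
5 colors suffice: 0=b, 1=c, 2=b, 3=b, 4=d, 5=a, 6=e. Every edge joins two different colors.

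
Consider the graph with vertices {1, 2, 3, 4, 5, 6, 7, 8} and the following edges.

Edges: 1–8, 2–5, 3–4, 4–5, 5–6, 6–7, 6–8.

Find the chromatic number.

2

3 and 4 are adjacent, so at least 2 colors are needed.
A valid assignment using 2 colors: 1=a, 2=a, 3=b, 4=a, 5=b, 6=a, 7=b, 8=b. No two adjacent vertices share a color.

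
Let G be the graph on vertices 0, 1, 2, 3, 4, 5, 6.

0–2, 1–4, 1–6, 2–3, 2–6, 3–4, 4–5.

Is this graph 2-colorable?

No

The cycle 1-6-2-3-4-1 has odd length 5, so it cannot be 2-colored; at least 3 colors are needed.
So 2 colors are not enough.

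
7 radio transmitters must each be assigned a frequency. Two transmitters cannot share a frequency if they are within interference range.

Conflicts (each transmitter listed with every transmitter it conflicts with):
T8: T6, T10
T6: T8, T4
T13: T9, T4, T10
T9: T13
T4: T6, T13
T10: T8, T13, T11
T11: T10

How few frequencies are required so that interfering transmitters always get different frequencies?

The cycle T6-T8-T10-T13-T4-T6 has odd length 5, so it cannot be 2-colored; at least 3 frequencies are needed.
3 frequencies suffice: frequency 1 → {T9, T4, T10}; frequency 2 → {T8, T13, T11}; frequency 3 → {T6}. No two conflicting transmitters share a frequency.

3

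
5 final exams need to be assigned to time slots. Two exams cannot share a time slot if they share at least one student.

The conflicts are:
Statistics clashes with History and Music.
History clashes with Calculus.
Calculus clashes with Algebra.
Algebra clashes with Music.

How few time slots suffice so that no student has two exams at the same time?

3

The cycle Algebra-Calculus-History-Statistics-Music-Algebra has odd length 5, so it cannot be 2-colored; at least 3 time slots are needed.
3 time slots suffice: time slot 1 → {History, Algebra}; time slot 2 → {Calculus, Music}; time slot 3 → {Statistics}. Each listed conflict is separated.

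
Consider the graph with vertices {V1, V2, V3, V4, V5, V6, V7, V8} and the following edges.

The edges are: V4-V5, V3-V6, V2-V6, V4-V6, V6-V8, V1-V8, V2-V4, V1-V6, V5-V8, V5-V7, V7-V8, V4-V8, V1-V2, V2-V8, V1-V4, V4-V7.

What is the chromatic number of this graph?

5

V1, V2, V4, V6, V8 are pairwise adjacent (a clique of size 5), so at least 5 colors are needed.
5 colors suffice: color 1 → {V3, V4}; color 2 → {V8}; color 3 → {V5, V6}; color 4 → {V2, V7}; color 5 → {V1}. No two adjacent vertices share a color.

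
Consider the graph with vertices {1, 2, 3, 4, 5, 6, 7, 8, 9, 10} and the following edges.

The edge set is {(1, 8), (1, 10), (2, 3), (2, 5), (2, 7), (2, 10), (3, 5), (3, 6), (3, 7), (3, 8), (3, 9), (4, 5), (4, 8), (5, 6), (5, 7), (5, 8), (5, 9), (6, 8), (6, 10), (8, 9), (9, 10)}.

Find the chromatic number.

3, 5, 6, 8 form a clique, so at least 4 colors are needed.
4 colors suffice: color a → {5, 10}; color b → {1, 3, 4}; color c → {2, 8}; color d → {6, 7, 9}. Every edge joins two different colors.

4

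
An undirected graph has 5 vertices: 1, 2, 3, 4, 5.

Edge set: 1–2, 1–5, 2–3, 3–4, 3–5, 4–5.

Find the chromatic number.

3

3, 4, 5 form a triangle, so at least 3 colors are needed.
3 colors suffice: 1=a, 2=b, 3=a, 4=c, 5=b. Each edge has distinct colors on its endpoints.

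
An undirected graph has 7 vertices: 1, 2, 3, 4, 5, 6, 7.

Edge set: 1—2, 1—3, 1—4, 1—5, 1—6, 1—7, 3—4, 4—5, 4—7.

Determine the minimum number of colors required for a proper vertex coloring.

3

1, 4, 5 form a triangle, so at least 3 colors are needed.
3 colors suffice: 1=a, 2=b, 3=c, 4=b, 5=c, 6=b, 7=c. No two adjacent vertices share a color.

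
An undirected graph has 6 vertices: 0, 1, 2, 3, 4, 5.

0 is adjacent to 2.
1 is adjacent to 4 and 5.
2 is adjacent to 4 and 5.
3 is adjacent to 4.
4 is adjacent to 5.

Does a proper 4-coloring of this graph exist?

The chromatic number is 3. 2, 4, 5 form a triangle, so at least 3 colors are needed.
One proper 3-coloring: 0=red, 1=green, 2=green, 3=blue, 4=red, 5=blue.
Since 4 ≥ 3, a proper 4-coloring certainly exists.

Yes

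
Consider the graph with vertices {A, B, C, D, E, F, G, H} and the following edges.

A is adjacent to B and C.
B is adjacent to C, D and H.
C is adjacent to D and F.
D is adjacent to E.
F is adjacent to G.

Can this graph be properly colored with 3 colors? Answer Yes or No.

Yes

The chromatic number is 3. A, B, C are mutually adjacent, so at least 3 colors are needed.
A valid assignment using 3 colors: A=3, B=1, C=2, D=3, E=1, F=1, G=2, H=2.
That is already a proper 3-coloring.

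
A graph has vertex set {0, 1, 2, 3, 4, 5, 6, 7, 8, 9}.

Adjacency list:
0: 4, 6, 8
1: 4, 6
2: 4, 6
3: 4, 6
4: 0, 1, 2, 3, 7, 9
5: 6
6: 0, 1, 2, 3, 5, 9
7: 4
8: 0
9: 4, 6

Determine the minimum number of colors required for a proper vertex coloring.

0 and 4 are adjacent, so at least 2 colors are needed.
One proper 2-coloring: 0=blue, 1=blue, 2=blue, 3=blue, 4=red, 5=blue, 6=red, 7=blue, 8=red, 9=blue. Every edge joins two different colors.

2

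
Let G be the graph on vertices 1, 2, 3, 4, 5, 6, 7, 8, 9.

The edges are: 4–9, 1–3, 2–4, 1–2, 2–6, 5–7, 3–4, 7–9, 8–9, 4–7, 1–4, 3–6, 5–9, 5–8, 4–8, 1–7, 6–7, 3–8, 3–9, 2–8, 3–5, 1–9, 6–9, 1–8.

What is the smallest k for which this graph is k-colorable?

1, 3, 4, 8, 9 form a clique, so at least 5 colors are needed.
5 colors suffice: color red → {2, 9}; color blue → {4, 5, 6}; color green → {7, 8}; color yellow → {1}; color purple → {3}. Each edge has distinct colors on its endpoints.

5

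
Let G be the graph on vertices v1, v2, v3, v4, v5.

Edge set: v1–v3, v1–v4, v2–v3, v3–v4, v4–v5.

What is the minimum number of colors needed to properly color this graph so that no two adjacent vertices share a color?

v1, v3, v4 are pairwise adjacent, so at least 3 colors are needed.
3 colors suffice: color 1 → {v2, v4}; color 2 → {v3, v5}; color 3 → {v1}. Each edge has distinct colors on its endpoints.

3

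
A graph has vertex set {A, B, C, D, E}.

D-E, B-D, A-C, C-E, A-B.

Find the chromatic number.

3

The cycle B-D-E-C-A-B has odd length 5, so it cannot be 2-colored; at least 3 colors are needed.
3 colors suffice: color 1 → {A, E}; color 2 → {C, D}; color 3 → {B}. Every edge joins two different colors.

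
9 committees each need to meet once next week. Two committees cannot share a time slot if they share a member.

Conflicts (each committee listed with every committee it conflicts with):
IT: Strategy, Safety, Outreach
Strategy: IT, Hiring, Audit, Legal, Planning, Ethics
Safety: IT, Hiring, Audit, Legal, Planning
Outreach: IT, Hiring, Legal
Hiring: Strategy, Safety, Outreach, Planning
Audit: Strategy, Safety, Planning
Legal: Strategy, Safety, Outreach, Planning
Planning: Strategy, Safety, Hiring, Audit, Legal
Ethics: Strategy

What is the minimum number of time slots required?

Strategy, Audit, Planning all conflict with each other, so at least 3 time slots are needed.
3 time slots suffice: time slot 1 → {Strategy, Safety, Outreach}; time slot 2 → {IT, Planning, Ethics}; time slot 3 → {Hiring, Audit, Legal}. No two conflicting committees share a time slot.

3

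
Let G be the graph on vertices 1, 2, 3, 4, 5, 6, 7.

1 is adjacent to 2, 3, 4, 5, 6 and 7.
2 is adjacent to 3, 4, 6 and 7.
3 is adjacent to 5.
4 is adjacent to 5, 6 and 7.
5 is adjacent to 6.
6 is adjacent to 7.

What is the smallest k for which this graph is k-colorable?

1, 2, 4, 6, 7 form a clique, so at least 5 colors are needed.
5 colors suffice: 1=a, 2=b, 3=c, 4=d, 5=b, 6=c, 7=e. No two adjacent vertices share a color.

5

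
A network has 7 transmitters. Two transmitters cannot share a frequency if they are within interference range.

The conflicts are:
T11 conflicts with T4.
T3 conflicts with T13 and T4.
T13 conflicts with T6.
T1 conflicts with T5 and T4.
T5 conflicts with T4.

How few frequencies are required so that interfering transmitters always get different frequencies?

T1, T5, T4 all conflict with each other, so at least 3 frequencies are needed.
3 frequencies suffice: frequency 1 → {T13, T4}; frequency 2 → {T11, T3, T1, T6}; frequency 3 → {T5}. No two conflicting transmitters share a frequency.

3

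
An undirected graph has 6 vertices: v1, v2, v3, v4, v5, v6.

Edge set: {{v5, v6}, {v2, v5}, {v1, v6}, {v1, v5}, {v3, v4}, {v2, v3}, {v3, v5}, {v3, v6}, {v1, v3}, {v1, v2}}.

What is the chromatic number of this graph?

v1, v3, v5, v6 are pairwise adjacent (a clique of size 4), so at least 4 colors are needed.
4 colors suffice: color 1 → {v3}; color 2 → {v4, v5}; color 3 → {v1}; color 4 → {v2, v6}. Each edge has distinct colors on its endpoints.

4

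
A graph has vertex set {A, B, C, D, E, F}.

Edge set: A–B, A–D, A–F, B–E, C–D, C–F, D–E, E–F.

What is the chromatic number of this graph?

A and F are adjacent, so at least 2 colors are needed.
2 colors suffice: color 1 → {B, D, F}; color 2 → {A, C, E}. No two adjacent vertices share a color.

2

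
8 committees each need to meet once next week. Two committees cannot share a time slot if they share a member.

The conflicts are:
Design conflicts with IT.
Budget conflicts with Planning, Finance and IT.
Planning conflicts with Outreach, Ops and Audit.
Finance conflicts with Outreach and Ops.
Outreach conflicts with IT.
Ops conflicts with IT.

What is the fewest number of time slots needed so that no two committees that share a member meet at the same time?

Ops and IT conflict, so at least 2 time slots are needed.
2 time slots suffice: time slot 1 → {Planning, Finance, IT}; time slot 2 → {Design, Budget, Outreach, Ops, Audit}. Every pair that conflicts lands in different time slots.

2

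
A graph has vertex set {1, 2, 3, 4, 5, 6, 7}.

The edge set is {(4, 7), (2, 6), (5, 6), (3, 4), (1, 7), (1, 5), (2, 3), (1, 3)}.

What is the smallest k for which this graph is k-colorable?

The cycle 5-1-3-2-6-5 has odd length 5, so it cannot be 2-colored; at least 3 colors are needed.
3 colors suffice: color a → {1, 2, 4}; color b → {3, 6, 7}; color c → {5}. Each edge has distinct colors on its endpoints.

3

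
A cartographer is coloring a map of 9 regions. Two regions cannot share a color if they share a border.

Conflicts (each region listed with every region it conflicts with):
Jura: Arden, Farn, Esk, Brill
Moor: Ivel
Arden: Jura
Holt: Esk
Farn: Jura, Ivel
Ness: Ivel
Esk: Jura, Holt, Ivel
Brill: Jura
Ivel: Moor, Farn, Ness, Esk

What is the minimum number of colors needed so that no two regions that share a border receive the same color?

2

Jura and Brill conflict, so at least 2 colors are needed.
2 colors suffice: color 1 → {Jura, Holt, Ivel}; color 2 → {Moor, Arden, Farn, Ness, Esk, Brill}. Each listed conflict is separated.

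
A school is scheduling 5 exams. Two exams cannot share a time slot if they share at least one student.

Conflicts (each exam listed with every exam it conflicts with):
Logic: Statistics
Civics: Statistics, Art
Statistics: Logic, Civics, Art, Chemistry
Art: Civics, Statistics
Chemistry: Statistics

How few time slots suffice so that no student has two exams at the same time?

3

Civics, Statistics, Art are mutually in conflict, so at least 3 time slots are needed.
A valid assignment using 3 time slots: Logic=2, Civics=2, Statistics=1, Art=3, Chemistry=2. Every pair that conflicts lands in different time slots.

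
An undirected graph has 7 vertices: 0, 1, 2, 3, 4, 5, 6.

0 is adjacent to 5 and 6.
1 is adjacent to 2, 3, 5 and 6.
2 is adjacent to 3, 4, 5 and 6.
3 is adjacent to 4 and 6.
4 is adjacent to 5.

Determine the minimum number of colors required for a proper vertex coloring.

1, 2, 3, 6 are mutually adjacent (a clique of size 4), so at least 4 colors are needed.
4 colors suffice: color red → {0, 2}; color blue → {3, 5}; color green → {1, 4}; color yellow → {6}. No two adjacent vertices share a color.

4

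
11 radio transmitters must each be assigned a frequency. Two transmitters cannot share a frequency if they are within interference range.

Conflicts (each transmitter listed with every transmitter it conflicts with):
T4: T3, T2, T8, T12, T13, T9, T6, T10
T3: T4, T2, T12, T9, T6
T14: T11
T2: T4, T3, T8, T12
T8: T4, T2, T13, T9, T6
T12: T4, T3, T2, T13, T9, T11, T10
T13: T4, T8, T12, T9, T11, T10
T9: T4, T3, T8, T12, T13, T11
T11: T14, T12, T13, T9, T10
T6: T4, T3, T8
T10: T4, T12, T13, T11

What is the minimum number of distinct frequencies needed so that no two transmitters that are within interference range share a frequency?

T4, T12, T13, T10 are mutually in conflict, so at least 4 frequencies are needed.
4 frequencies suffice: T4=1, T3=3, T14=2, T2=4, T8=2, T12=2, T13=3, T9=4, T11=1, T6=4, T10=4. No two conflicting transmitters share a frequency.

4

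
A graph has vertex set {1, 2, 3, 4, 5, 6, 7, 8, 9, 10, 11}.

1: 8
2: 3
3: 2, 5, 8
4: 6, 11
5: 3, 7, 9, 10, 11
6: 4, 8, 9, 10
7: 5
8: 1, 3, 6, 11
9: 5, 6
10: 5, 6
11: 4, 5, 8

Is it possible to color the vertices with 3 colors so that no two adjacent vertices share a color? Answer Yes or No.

Yes

The chromatic number is 3. The cycle 5-3-8-6-10-5 has odd length 5, so it cannot be 2-colored; at least 3 colors are needed.
A valid assignment using 3 colors: 1=b, 2=a, 3=b, 4=a, 5=a, 6=b, 7=b, 8=a, 9=c, 10=c, 11=b.
That is already a proper 3-coloring.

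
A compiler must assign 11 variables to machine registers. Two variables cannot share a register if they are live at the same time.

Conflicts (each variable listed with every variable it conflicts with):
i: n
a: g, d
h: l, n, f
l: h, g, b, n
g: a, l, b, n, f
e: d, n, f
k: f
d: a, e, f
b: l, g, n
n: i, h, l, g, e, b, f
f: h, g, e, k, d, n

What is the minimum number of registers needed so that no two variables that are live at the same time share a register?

l, g, b, n all conflict with each other, so at least 4 registers are needed.
4 registers suffice: register 1 → {k, d, n}; register 2 → {i, a, l, f}; register 3 → {h, g, e}; register 4 → {b}. No two conflicting variables share a register.

4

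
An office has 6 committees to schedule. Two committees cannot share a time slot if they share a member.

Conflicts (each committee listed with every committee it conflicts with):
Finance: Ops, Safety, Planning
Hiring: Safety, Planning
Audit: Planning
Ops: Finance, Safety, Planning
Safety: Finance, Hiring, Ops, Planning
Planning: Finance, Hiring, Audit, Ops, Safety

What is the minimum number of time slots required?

Finance, Ops, Safety, Planning pairwise conflict, so at least 4 time slots are needed.
A valid assignment using 4 time slots: Finance=3, Hiring=3, Audit=2, Ops=4, Safety=2, Planning=1. Every pair that conflicts lands in different time slots.

4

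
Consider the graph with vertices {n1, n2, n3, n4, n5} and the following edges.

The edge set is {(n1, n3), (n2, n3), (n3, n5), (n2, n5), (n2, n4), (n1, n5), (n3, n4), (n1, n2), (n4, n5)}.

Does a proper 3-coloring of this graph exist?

No

n1, n2, n3, n5 are pairwise adjacent (a clique of size 4), so at least 4 colors are needed.
So 3 colors are not enough.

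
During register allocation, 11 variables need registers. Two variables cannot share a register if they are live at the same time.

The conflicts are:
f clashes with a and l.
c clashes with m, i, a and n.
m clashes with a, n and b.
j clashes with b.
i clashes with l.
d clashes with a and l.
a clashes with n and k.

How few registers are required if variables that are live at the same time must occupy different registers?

4

c, m, a, n all conflict with each other, so at least 4 registers are needed.
4 registers suffice: register 1 → {a, b, l}; register 2 → {f, c, j, d, k}; register 3 → {m, i}; register 4 → {n}. Each listed conflict is separated.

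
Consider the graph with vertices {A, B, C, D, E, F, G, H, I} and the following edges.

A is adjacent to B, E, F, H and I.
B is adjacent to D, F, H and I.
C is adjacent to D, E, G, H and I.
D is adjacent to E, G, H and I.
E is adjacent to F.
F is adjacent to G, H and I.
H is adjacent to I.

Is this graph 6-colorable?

Yes

The chromatic number is 5. A, B, F, H, I form a clique, so at least 5 colors are needed.
5 colors suffice: color 1 → {D, F}; color 2 → {E, G, I}; color 3 → {H}; color 4 → {B, C}; color 5 → {A}.
Since 6 ≥ 5, a proper 6-coloring certainly exists.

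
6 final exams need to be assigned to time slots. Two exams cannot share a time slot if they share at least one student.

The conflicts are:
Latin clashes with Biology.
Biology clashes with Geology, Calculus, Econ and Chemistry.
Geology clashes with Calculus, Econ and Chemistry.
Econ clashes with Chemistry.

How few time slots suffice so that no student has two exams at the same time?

Biology, Geology, Econ, Chemistry all conflict with each other, so at least 4 time slots are needed.
4 time slots suffice: Latin=2, Biology=1, Geology=2, Calculus=3, Econ=3, Chemistry=4. No two conflicting exams share a time slot.

4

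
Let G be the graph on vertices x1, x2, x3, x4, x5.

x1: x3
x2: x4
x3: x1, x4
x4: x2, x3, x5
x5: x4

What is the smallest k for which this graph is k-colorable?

x2 and x4 are adjacent, so at least 2 colors are needed.
2 colors suffice: x1=1, x2=2, x3=2, x4=1, x5=2. Every edge joins two different colors.

2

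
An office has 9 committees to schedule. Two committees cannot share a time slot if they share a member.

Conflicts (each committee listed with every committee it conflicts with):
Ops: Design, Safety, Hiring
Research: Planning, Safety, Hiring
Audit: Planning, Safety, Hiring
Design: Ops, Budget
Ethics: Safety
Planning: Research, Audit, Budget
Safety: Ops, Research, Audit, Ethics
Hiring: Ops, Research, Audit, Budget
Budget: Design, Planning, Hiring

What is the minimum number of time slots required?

2

Audit and Safety conflict, so at least 2 time slots are needed.
2 time slots suffice: time slot 1 → {Design, Planning, Safety, Hiring}; time slot 2 → {Ops, Research, Audit, Ethics, Budget}. No two conflicting committees share a time slot.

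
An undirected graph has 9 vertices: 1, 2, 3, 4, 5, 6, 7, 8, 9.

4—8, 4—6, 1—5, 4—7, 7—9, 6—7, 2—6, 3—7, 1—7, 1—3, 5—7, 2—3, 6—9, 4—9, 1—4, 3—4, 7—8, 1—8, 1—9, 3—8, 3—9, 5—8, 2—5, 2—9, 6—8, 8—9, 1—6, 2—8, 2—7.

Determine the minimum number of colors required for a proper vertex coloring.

1, 4, 6, 7, 8, 9 are pairwise adjacent (a clique of size 6), so at least 6 colors are needed.
A valid assignment using 6 colors: 1=yellow, 2=yellow, 3=orange, 4=purple, 5=green, 6=orange, 7=red, 8=blue, 9=green. Each edge has distinct colors on its endpoints.

6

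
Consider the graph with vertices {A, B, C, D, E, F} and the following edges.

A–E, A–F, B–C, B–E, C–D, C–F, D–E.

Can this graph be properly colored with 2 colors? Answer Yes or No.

The cycle F-C-D-E-A-F has odd length 5, so it cannot be 2-colored; at least 3 colors are needed.
So 2 colors are not enough.

No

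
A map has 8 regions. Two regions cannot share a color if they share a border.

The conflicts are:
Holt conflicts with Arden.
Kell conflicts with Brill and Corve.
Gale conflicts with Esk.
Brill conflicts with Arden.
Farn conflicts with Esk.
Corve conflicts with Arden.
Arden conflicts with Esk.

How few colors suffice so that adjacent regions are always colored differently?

2

Arden and Esk conflict, so at least 2 colors are needed.
One proper 2-coloring: Holt=2, Kell=1, Gale=1, Brill=2, Farn=1, Corve=2, Arden=1, Esk=2. Every pair that conflicts lands in different colors.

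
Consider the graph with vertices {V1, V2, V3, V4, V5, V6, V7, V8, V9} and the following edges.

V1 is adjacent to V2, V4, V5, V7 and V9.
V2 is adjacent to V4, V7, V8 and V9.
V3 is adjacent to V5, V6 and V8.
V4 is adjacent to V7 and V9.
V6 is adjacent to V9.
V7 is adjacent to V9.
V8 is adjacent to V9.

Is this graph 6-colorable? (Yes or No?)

Yes

The chromatic number is 5. V1, V2, V4, V7, V9 are pairwise adjacent (a clique of size 5), so at least 5 colors are needed.
5 colors suffice: color 1 → {V3, V9}; color 2 → {V2, V5, V6}; color 3 → {V1, V8}; color 4 → {V4}; color 5 → {V7}.
Since 6 ≥ 5, a proper 6-coloring certainly exists.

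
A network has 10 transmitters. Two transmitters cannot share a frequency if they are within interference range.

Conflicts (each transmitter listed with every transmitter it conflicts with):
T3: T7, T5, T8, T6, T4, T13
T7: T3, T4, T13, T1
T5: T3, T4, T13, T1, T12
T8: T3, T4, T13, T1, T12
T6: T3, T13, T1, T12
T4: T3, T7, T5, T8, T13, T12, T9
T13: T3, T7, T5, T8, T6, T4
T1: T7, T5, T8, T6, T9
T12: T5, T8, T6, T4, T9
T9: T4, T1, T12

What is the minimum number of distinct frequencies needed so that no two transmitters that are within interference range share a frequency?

4

T3, T8, T4, T13 are mutually in conflict, so at least 4 frequencies are needed.
4 frequencies suffice: frequency 1 → {T4, T1}; frequency 2 → {T3, T12}; frequency 3 → {T13, T9}; frequency 4 → {T7, T5, T8, T6}. No two conflicting transmitters share a frequency.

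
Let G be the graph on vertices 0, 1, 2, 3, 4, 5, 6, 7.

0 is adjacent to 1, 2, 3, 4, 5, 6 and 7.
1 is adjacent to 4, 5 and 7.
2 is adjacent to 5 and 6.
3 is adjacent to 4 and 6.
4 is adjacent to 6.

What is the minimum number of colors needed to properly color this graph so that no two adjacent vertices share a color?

0, 3, 4, 6 are pairwise adjacent (a clique of size 4), so at least 4 colors are needed.
4 colors suffice: color red → {0}; color blue → {1, 6}; color green → {4, 5, 7}; color yellow → {2, 3}. Every edge joins two different colors.

4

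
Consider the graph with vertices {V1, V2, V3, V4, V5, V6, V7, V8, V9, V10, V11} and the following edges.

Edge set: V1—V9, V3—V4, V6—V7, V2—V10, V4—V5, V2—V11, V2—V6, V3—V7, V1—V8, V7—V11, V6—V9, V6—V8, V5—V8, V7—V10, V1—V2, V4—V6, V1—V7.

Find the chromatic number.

2

V7 and V10 are adjacent, so at least 2 colors are needed.
One proper 2-coloring: V1=1, V2=2, V3=1, V4=2, V5=1, V6=1, V7=2, V8=2, V9=2, V10=1, V11=1. Every edge joins two different colors.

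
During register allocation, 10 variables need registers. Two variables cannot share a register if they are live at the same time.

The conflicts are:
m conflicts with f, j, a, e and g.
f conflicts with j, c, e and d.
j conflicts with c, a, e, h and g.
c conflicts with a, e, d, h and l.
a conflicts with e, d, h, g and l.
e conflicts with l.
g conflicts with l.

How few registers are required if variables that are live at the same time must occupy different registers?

m, f, j, e pairwise conflict, so at least 4 registers are needed.
4 registers suffice: m=2, f=1, j=3, c=2, a=1, e=4, d=3, h=4, g=4, l=3. Each listed conflict is separated.

4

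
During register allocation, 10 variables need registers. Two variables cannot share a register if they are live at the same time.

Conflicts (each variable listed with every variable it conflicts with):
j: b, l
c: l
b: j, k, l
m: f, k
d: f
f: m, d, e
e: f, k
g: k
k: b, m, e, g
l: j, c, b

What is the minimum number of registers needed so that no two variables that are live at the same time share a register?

j, b, l pairwise conflict, so at least 3 registers are needed.
3 registers suffice: j=3, c=2, b=2, m=2, d=2, f=1, e=2, g=2, k=1, l=1. No two conflicting variables share a register.

3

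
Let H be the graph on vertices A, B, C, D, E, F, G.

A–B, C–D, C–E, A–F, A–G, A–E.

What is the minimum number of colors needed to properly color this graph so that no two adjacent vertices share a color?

A and E are adjacent, so at least 2 colors are needed.
One proper 2-coloring: A=1, B=2, C=1, D=2, E=2, F=2, G=2. Each edge has distinct colors on its endpoints.

2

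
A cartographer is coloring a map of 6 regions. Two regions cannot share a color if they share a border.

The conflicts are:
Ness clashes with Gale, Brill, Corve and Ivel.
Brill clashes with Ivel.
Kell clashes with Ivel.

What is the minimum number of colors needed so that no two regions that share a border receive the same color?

Ness, Brill, Ivel all conflict with each other, so at least 3 colors are needed.
3 colors suffice: color 1 → {Ness, Kell}; color 2 → {Gale, Corve, Ivel}; color 3 → {Brill}. Each listed conflict is separated.

3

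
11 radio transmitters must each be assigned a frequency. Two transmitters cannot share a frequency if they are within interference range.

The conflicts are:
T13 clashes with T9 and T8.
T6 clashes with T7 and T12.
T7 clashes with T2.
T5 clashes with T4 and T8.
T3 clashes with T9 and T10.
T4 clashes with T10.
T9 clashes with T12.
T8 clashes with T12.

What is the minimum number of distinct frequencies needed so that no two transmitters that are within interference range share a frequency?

The cycle T5-T4-T10-T3-T9-T12-T8-T5 has odd length 7, so it cannot be 2-colored; at least 3 frequencies are needed.
A valid assignment using 3 frequencies: T13=1, T6=2, T7=1, T5=1, T2=2, T3=1, T4=3, T9=2, T8=2, T12=1, T10=2. No two conflicting transmitters share a frequency.

3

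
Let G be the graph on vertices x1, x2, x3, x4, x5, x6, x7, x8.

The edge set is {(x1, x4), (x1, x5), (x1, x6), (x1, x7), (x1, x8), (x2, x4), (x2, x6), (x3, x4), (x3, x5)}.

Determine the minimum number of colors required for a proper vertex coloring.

x1 and x6 are adjacent, so at least 2 colors are needed.
2 colors suffice: color red → {x1, x2, x3}; color blue → {x4, x5, x6, x7, x8}. No two adjacent vertices share a color.

2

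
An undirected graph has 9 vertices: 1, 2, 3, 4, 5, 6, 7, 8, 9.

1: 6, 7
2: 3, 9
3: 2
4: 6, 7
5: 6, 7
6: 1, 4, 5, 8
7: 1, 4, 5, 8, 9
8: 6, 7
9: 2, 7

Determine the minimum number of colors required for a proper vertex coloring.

2

2 and 3 are adjacent, so at least 2 colors are needed.
One proper 2-coloring: 1=b, 2=a, 3=b, 4=b, 5=b, 6=a, 7=a, 8=b, 9=b. Each edge has distinct colors on its endpoints.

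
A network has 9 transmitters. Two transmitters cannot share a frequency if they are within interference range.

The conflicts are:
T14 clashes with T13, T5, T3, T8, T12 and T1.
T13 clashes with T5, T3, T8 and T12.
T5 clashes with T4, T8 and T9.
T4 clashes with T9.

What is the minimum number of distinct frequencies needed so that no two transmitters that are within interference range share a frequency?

4

T14, T13, T5, T8 are mutually in conflict, so at least 4 frequencies are needed.
4 frequencies suffice: T14=1, T13=2, T5=3, T4=1, T3=3, T8=4, T9=2, T12=3, T1=2. Each listed conflict is separated.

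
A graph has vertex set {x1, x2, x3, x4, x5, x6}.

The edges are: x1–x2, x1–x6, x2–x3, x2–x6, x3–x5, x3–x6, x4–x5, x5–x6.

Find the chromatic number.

x1, x2, x6 form a triangle, so at least 3 colors are needed.
One proper 3-coloring: x1=2, x2=3, x3=2, x4=1, x5=3, x6=1. Every edge joins two different colors.

3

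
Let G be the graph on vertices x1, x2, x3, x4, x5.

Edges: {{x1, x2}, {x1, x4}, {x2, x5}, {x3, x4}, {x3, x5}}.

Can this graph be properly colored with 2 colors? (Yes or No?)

No

The cycle x3-x4-x1-x2-x5-x3 has odd length 5, so it cannot be 2-colored; at least 3 colors are needed.
So 2 colors are not enough.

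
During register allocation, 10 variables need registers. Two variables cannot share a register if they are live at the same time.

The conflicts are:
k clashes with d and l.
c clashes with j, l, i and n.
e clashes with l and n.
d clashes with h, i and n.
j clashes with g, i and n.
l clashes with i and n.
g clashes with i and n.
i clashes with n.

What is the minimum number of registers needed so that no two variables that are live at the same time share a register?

j, g, i, n pairwise conflict, so at least 4 registers are needed.
4 registers suffice: register 1 → {k, h, n}; register 2 → {e, i}; register 3 → {d, j, l}; register 4 → {c, g}. No two conflicting variables share a register.

4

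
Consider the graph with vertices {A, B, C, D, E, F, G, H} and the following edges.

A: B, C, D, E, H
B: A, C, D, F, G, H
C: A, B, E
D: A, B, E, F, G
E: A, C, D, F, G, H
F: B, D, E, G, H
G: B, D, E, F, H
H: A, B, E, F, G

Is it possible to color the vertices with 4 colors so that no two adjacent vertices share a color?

The chromatic number is 4. B, F, G, H form a clique, so at least 4 colors are needed.
4 colors suffice: color red → {B, E}; color blue → {C, D, H}; color green → {A, F}; color yellow → {G}.
That is already a proper 4-coloring.

Yes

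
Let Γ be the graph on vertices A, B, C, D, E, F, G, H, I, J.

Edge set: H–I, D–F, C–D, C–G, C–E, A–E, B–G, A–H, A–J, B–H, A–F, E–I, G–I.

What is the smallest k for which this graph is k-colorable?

3

The cycle E-C-D-F-A-E has odd length 5, so it cannot be 2-colored; at least 3 colors are needed.
One proper 3-coloring: A=red, B=green, C=green, D=red, E=blue, F=blue, G=red, H=blue, I=green, J=blue. No two adjacent vertices share a color.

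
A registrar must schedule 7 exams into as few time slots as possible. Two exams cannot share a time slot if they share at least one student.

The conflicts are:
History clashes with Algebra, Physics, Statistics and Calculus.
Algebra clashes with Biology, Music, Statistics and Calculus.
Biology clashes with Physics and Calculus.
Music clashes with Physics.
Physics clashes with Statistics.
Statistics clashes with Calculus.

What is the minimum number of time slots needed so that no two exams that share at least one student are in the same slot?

History, Algebra, Statistics, Calculus all conflict with each other, so at least 4 time slots are needed.
4 time slots suffice: History=2, Algebra=1, Biology=2, Music=2, Physics=1, Statistics=3, Calculus=4. Every pair that conflicts lands in different time slots.

4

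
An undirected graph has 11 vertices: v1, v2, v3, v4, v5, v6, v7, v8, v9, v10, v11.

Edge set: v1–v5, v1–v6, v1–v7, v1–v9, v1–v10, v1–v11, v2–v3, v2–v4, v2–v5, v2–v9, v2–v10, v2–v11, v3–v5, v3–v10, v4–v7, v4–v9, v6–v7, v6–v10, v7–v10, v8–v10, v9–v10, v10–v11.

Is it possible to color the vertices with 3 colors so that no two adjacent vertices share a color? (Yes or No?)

v1, v6, v7, v10 are pairwise adjacent (a clique of size 4), so at least 4 colors are needed.
So 3 colors are not enough.

No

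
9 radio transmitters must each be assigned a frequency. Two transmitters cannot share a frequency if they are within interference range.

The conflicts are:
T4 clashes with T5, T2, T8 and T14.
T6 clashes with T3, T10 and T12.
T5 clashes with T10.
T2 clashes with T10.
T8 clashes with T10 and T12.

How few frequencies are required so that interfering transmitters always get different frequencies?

T6 and T12 conflict, so at least 2 frequencies are needed.
2 frequencies suffice: frequency 1 → {T4, T3, T10, T12}; frequency 2 → {T6, T5, T2, T8, T14}. Every pair that conflicts lands in different frequencies.

2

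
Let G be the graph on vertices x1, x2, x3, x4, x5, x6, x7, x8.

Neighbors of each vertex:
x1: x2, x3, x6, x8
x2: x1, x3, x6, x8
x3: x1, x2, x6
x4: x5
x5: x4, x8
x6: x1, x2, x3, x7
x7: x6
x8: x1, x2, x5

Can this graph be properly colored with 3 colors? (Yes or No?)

No

x1, x2, x3, x6 are pairwise adjacent (a clique of size 4), so at least 4 colors are needed.
So 3 colors are not enough.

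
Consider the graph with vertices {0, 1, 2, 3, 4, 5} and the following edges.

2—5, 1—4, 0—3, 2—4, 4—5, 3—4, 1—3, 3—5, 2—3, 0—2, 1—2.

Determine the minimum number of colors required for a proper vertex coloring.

2, 3, 4, 5 are pairwise adjacent (a clique of size 4), so at least 4 colors are needed.
One proper 4-coloring: 0=green, 1=yellow, 2=blue, 3=red, 4=green, 5=yellow. No two adjacent vertices share a color.

4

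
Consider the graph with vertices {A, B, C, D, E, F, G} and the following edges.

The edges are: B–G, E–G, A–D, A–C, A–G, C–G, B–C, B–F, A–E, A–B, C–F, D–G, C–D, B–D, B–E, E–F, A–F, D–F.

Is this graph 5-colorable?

Yes

The chromatic number is 5. A, B, C, D, G form a clique, so at least 5 colors are needed.
5 colors suffice: color red → {B}; color blue → {A}; color green → {F, G}; color yellow → {D, E}; color purple → {C}.
That is already a proper 5-coloring.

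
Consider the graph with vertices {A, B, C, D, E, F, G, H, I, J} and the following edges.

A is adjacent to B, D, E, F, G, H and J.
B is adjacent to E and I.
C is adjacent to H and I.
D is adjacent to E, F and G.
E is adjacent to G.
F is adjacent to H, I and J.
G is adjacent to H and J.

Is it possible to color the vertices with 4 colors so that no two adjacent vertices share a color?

The chromatic number is 4. A, D, E, G are pairwise adjacent (a clique of size 4), so at least 4 colors are needed.
A valid assignment using 4 colors: A=red, B=blue, C=blue, D=yellow, E=green, F=blue, G=blue, H=green, I=red, J=green.
That is already a proper 4-coloring.

Yes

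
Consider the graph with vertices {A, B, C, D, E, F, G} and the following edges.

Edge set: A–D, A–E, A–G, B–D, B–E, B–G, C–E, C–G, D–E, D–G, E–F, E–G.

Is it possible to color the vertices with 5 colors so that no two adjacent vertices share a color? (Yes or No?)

The chromatic number is 4. A, D, E, G form a clique, so at least 4 colors are needed.
4 colors suffice: A=yellow, B=yellow, C=green, D=green, E=red, F=blue, G=blue.
Since 5 ≥ 4, a proper 5-coloring certainly exists.

Yes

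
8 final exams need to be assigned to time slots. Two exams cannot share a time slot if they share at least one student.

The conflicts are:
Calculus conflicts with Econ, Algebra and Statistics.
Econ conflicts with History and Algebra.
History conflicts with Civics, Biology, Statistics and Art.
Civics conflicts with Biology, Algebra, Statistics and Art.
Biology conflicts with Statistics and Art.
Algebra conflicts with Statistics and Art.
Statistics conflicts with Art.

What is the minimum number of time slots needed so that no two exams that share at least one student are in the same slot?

History, Civics, Biology, Statistics, Art are mutually in conflict, so at least 5 time slots are needed.
5 time slots suffice: time slot 1 → {Econ, Statistics}; time slot 2 → {Calculus, Art}; time slot 3 → {Civics}; time slot 4 → {History, Algebra}; time slot 5 → {Biology}. Each listed conflict is separated.

5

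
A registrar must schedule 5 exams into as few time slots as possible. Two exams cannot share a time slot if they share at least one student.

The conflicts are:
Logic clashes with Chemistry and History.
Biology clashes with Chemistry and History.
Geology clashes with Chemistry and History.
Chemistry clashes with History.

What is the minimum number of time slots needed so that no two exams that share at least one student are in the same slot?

3

Geology, Chemistry, History pairwise conflict, so at least 3 time slots are needed.
3 time slots suffice: time slot 1 → {History}; time slot 2 → {Chemistry}; time slot 3 → {Logic, Biology, Geology}. No two conflicting exams share a time slot.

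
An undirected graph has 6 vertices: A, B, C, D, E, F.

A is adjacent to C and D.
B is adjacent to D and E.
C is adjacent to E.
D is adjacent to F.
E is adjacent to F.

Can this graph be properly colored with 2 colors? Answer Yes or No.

No

The cycle A-D-B-E-C-A has odd length 5, so it cannot be 2-colored; at least 3 colors are needed.
So 2 colors are not enough.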